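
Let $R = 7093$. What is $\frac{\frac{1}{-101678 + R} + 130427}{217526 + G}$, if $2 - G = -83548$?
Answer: $\frac{6168218897}{14238636730} \approx 0.4332$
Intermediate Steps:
$G = 83550$ ($G = 2 - -83548 = 2 + 83548 = 83550$)
$\frac{\frac{1}{-101678 + R} + 130427}{217526 + G} = \frac{\frac{1}{-101678 + 7093} + 130427}{217526 + 83550} = \frac{\frac{1}{-94585} + 130427}{301076} = \left(- \frac{1}{94585} + 130427\right) \frac{1}{301076} = \frac{12336437794}{94585} \cdot \frac{1}{301076} = \frac{6168218897}{14238636730}$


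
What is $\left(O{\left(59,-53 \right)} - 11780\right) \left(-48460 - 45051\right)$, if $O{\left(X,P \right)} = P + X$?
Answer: $1100998514$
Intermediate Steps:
$\left(O{\left(59,-53 \right)} - 11780\right) \left(-48460 - 45051\right) = \left(\left(-53 + 59\right) - 11780\right) \left(-48460 - 45051\right) = \left(6 - 11780\right) \left(-93511\right) = \left(-11774\right) \left(-93511\right) = 1100998514$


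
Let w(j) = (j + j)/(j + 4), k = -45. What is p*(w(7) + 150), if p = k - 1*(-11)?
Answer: -56576/11 ≈ -5143.3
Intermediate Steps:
w(j) = 2*j/(4 + j) (w(j) = (2*j)/(4 + j) = 2*j/(4 + j))
p = -34 (p = -45 - 1*(-11) = -45 + 11 = -34)
p*(w(7) + 150) = -34*(2*7/(4 + 7) + 150) = -34*(2*7/11 + 150) = -34*(2*7*(1/11) + 150) = -34*(14/11 + 150) = -34*1664/11 = -56576/11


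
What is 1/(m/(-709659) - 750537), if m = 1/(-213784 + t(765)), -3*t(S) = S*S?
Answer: -290150469081/217768662612646496 ≈ -1.3324e-6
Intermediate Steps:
t(S) = -S²/3 (t(S) = -S*S/3 = -S²/3)
m = -1/408859 (m = 1/(-213784 - ⅓*765²) = 1/(-213784 - ⅓*585225) = 1/(-213784 - 195075) = 1/(-408859) = -1/408859 ≈ -2.4458e-6)
1/(m/(-709659) - 750537) = 1/(-1/408859/(-709659) - 750537) = 1/(-1/408859*(-1/709659) - 750537) = 1/(1/290150469081 - 750537) = 1/(-217768662612646496/290150469081) = -290150469081/217768662612646496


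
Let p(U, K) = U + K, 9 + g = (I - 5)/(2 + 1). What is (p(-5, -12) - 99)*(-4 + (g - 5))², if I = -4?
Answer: -51156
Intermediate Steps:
g = -12 (g = -9 + (-4 - 5)/(2 + 1) = -9 - 9/3 = -9 - 9*⅓ = -9 - 3 = -12)
p(U, K) = K + U
(p(-5, -12) - 99)*(-4 + (g - 5))² = ((-12 - 5) - 99)*(-4 + (-12 - 5))² = (-17 - 99)*(-4 - 17)² = -116*(-21)² = -116*441 = -51156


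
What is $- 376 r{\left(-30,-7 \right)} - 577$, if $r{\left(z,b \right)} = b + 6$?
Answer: $-201$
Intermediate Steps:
$r{\left(z,b \right)} = 6 + b$
$- 376 r{\left(-30,-7 \right)} - 577 = - 376 \left(6 - 7\right) - 577 = \left(-376\right) \left(-1\right) - 577 = 376 - 577 = -201$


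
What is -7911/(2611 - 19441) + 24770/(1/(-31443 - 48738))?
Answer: -3713975901021/1870 ≈ -1.9861e+9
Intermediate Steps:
-7911/(2611 - 19441) + 24770/(1/(-31443 - 48738)) = -7911/(-16830) + 24770/(1/(-80181)) = -7911*(-1/16830) + 24770/(-1/80181) = 879/1870 + 24770*(-80181) = 879/1870 - 1986083370 = -3713975901021/1870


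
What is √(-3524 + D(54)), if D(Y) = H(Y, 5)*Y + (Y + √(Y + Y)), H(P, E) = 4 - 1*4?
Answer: √(-3470 + 6*√3) ≈ 58.818*I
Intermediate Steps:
H(P, E) = 0 (H(P, E) = 4 - 4 = 0)
D(Y) = Y + √2*√Y (D(Y) = 0*Y + (Y + √(Y + Y)) = 0 + (Y + √(2*Y)) = 0 + (Y + √2*√Y) = Y + √2*√Y)
√(-3524 + D(54)) = √(-3524 + (54 + √2*√54)) = √(-3524 + (54 + √2*(3*√6))) = √(-3524 + (54 + 6*√3)) = √(-3470 + 6*√3)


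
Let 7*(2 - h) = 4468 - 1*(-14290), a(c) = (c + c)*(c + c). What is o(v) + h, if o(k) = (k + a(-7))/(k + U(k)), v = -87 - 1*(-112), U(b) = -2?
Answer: -429565/161 ≈ -2668.1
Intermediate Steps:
a(c) = 4*c² (a(c) = (2*c)*(2*c) = 4*c²)
v = 25 (v = -87 + 112 = 25)
h = -18744/7 (h = 2 - (4468 - 1*(-14290))/7 = 2 - (4468 + 14290)/7 = 2 - ⅐*18758 = 2 - 18758/7 = -18744/7 ≈ -2677.7)
o(k) = (196 + k)/(-2 + k) (o(k) = (k + 4*(-7)²)/(k - 2) = (k + 4*49)/(-2 + k) = (k + 196)/(-2 + k) = (196 + k)/(-2 + k))
o(v) + h = (196 + 25)/(-2 + 25) - 18744/7 = 221/23 - 18744/7 = -429565/161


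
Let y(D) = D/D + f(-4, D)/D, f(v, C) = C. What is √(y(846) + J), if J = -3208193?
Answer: I*√3208191 ≈ 1791.1*I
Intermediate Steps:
y(D) = 2 (y(D) = D/D + D/D = 1 + 1 = 2)
√(y(846) + J) = √(2 - 3208193) = √(-3208191) = I*√3208191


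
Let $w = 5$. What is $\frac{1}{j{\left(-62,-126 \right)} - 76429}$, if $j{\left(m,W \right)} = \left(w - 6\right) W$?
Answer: $- \frac{1}{76303} \approx -1.3106 \cdot 10^{-5}$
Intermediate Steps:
$j{\left(m,W \right)} = - W$ ($j{\left(m,W \right)} = \left(5 - 6\right) W = - W$)
$\frac{1}{j{\left(-62,-126 \right)} - 76429} = \frac{1}{\left(-1\right) \left(-126\right) - 76429} = \frac{1}{126 - 76429} = \frac{1}{-76303} = - \frac{1}{76303}$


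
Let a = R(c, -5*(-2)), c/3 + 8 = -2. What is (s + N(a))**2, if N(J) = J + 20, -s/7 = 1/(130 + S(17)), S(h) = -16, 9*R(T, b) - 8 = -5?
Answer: 5340721/12996 ≈ 410.95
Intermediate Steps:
c = -30 (c = -24 + 3*(-2) = -24 - 6 = -30)
R(T, b) = 1/3 (R(T, b) = 8/9 + (1/9)*(-5) = 8/9 - 5/9 = 1/3)
s = -7/114 (s = -7/(130 - 16) = -7/114 ≈ -0.061404)
a = 1/3 ≈ 0.33333
N(J) = 20 + J
(s + N(a))**2 = (-7/114 + (20 + 1/3))**2 = (-7/114 + 61/3)**2 = (2311/114)**2 = 5340721/12996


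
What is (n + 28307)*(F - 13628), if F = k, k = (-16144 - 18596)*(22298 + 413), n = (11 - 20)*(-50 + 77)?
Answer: -22142321105152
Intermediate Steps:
n = -243 (n = -9*27 = -243)
k = -788980140 (k = -34740*22711 = -788980140)
F = -788980140
(n + 28307)*(F - 13628) = (-243 + 28307)*(-788980140 - 13628) = 28064*(-788993768) = -22142321105152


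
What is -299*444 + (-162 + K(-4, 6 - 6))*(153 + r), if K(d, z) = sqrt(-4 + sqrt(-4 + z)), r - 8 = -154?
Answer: -133890 + 7*sqrt(-4 + 2*I) ≈ -1.3389e+5 + 14.407*I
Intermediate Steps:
r = -146 (r = 8 - 154 = -146)
-299*444 + (-162 + K(-4, 6 - 6))*(153 + r) = -299*444 + (-162 + sqrt(-4 + sqrt(-4 + (6 - 6))))*(153 - 146) = -132756 + (-162 + sqrt(-4 + sqrt(-4 + 0)))*7 = -132756 + (-162 + sqrt(-4 + sqrt(-4)))*7 = -132756 + (-162 + sqrt(-4 + 2*I))*7 = -132756 + (-1134 + 7*sqrt(-4 + 2*I)) = -133890 + 7*sqrt(-4 + 2*I)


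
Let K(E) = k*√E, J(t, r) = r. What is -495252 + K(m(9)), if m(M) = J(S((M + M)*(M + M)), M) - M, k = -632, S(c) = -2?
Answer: -495252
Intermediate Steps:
m(M) = 0 (m(M) = M - M = 0)
K(E) = -632*√E
-495252 + K(m(9)) = -495252 - 632*√0 = -495252 - 632*0 = -495252 + 0 = -495252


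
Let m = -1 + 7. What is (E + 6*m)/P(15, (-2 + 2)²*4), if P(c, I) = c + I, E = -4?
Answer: 32/15 ≈ 2.1333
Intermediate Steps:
m = 6
P(c, I) = I + c
(E + 6*m)/P(15, (-2 + 2)²*4) = (-4 + 6*6)/((-2 + 2)²*4 + 15) = (-4 + 36)/(0²*4 + 15) = 32/(0*4 + 15) = 32/(0 + 15) = 32/15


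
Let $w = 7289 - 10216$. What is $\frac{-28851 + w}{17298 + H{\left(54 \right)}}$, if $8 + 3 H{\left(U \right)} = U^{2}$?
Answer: $- \frac{47667}{27401} \approx -1.7396$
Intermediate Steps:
$w = -2927$
$H{\left(U \right)} = - \frac{8}{3} + \frac{U^{2}}{3}$
$\frac{-28851 + w}{17298 + H{\left(54 \right)}} = \frac{-28851 - 2927}{17298 - \left(\frac{8}{3} - \frac{54^{2}}{3}\right)} = - \frac{31778}{17298 + \left(- \frac{8}{3} + \frac{1}{3} \cdot 2916\right)} = - \frac{31778}{17298 + \left(- \frac{8}{3} + 972\right)} = - \frac{31778}{17298 + \frac{2908}{3}} = - \frac{31778}{\frac{54802}{3}} = \left(-31778\right) \frac{3}{54802} = - \frac{47667}{27401}$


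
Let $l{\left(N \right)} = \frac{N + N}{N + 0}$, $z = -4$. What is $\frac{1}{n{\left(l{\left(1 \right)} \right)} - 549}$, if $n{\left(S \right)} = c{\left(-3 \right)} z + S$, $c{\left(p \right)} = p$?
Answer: $- \frac{1}{535} \approx -0.0018692$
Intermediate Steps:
$l{\left(N \right)} = 2$ ($l{\left(N \right)} = \frac{2 N}{N} = 2$)
$n{\left(S \right)} = 12 + S$ ($n{\left(S \right)} = \left(-3\right) \left(-4\right) + S = 12 + S$)
$\frac{1}{n{\left(l{\left(1 \right)} \right)} - 549} = \frac{1}{\left(12 + 2\right) - 549} = \frac{1}{14 - 549} = \frac{1}{-535} = - \frac{1}{535}$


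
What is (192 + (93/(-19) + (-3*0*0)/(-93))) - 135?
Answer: 990/19 ≈ 52.105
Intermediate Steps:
(192 + (93/(-19) + (-3*0*0)/(-93))) - 135 = (192 + (93*(-1/19) + (0*0)*(-1/93))) - 135 = (192 + (-93/19 + 0*(-1/93))) - 135 = (192 + (-93/19 + 0)) - 135 = (192 - 93/19) - 135 = 3555/19 - 135 = 990/19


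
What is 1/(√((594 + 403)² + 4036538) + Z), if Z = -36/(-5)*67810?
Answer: 162744/79455151759 - √5030547/238365455277 ≈ 2.0388e-6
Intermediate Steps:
Z = 488232 (Z = -36*(-⅕)*67810 = (36/5)*67810 = 488232)
1/(√((594 + 403)² + 4036538) + Z) = 1/(√((594 + 403)² + 4036538) + 488232) = 1/(√(997² + 4036538) + 488232) = 1/(√(994009 + 4036538) + 488232) = 1/(√5030547 + 488232) = 1/(488232 + √5030547)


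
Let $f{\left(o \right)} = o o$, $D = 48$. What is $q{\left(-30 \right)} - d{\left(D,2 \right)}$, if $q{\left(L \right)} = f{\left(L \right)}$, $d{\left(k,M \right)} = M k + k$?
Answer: $756$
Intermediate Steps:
$d{\left(k,M \right)} = k + M k$
$f{\left(o \right)} = o^{2}$
$q{\left(L \right)} = L^{2}$
$q{\left(-30 \right)} - d{\left(D,2 \right)} = \left(-30\right)^{2} - 48 \left(1 + 2\right) = 900 - 48 \cdot 3 = 900 - 144 = 756$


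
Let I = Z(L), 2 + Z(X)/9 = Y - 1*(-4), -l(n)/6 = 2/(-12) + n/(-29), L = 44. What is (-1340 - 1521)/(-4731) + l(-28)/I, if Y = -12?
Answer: 2708273/4115970 ≈ 0.65799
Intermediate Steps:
l(n) = 1 + 6*n/29 (l(n) = -6*(2/(-12) + n/(-29)) = -6*(2*(-1/12) + n*(-1/29)) = -6*(-⅙ - n/29) = 1 + 6*n/29)
Z(X) = -90 (Z(X) = -18 + 9*(-12 - 1*(-4)) = -18 + 9*(-12 + 4) = -18 + 9*(-8) = -18 - 72 = -90)
I = -90
(-1340 - 1521)/(-4731) + l(-28)/I = (-1340 - 1521)/(-4731) + (1 + (6/29)*(-28))/(-90) = -2861*(-1/4731) + (1 - 168/29)*(-1/90) = 2861/4731 - 139/29*(-1/90) = 2861/4731 + 139/2610 = 2708273/4115970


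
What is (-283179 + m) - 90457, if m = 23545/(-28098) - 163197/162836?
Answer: -854764921678567/2287682964 ≈ -3.7364e+5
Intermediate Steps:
m = -4209741463/2287682964 (m = 23545*(-1/28098) - 163197*1/162836 = -23545/28098 - 163197/162836 = -4209741463/2287682964 ≈ -1.8402)
(-283179 + m) - 90457 = (-283179 - 4209741463/2287682964) - 90457 = -647827983804019/2287682964 - 90457 = -854764921678567/2287682964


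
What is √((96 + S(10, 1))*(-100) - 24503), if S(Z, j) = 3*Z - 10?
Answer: I*√36103 ≈ 190.01*I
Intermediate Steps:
S(Z, j) = -10 + 3*Z
√((96 + S(10, 1))*(-100) - 24503) = √((96 + (-10 + 3*10))*(-100) - 24503) = √((96 + (-10 + 30))*(-100) - 24503) = √((96 + 20)*(-100) - 24503) = √(116*(-100) - 24503) = √(-11600 - 24503) = √(-36103) = I*√36103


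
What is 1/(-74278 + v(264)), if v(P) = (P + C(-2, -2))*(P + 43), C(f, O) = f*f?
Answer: 1/7998 ≈ 0.00012503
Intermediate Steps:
C(f, O) = f**2
v(P) = (4 + P)*(43 + P) (v(P) = (P + (-2)**2)*(P + 43) = (P + 4)*(43 + P) = (4 + P)*(43 + P))
1/(-74278 + v(264)) = 1/(-74278 + (172 + 264**2 + 47*264)) = 1/(-74278 + (172 + 69696 + 12408)) = 1/(-74278 + 82276) = 1/7998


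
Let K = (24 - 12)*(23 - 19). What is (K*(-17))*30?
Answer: -24480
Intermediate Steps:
K = 48 (K = 12*4 = 48)
(K*(-17))*30 = (48*(-17))*30 = -816*30 = -24480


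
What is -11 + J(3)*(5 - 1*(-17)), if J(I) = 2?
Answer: 33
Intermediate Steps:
-11 + J(3)*(5 - 1*(-17)) = -11 + 2*(5 - 1*(-17)) = -11 + 2*(5 + 17) = -11 + 2*22 = -11 + 44 = 33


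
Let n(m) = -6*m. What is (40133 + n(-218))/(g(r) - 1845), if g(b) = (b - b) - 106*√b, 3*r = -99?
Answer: -25486215/1258271 + 4392746*I*√33/3774813 ≈ -20.255 + 6.6849*I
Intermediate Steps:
r = -33 (r = (⅓)*(-99) = -33)
g(b) = -106*√b (g(b) = 0 - 106*√b = -106*√b)
(40133 + n(-218))/(g(r) - 1845) = (40133 - 6*(-218))/(-106*I*√33 - 1845) = (40133 + 1308)/(-106*I*√33 - 1845) = 41441/(-106*I*√33 - 1845) = 41441/(-1845 - 106*I*√33)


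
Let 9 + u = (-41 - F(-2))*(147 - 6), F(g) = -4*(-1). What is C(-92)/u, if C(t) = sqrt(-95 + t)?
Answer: -I*sqrt(187)/6354 ≈ -0.0021522*I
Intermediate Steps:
F(g) = 4
u = -6354 (u = -9 + (-41 - 1*4)*(147 - 6) = -9 + (-41 - 4)*141 = -9 - 45*141 = -9 - 6345 = -6354)
C(-92)/u = sqrt(-95 - 92)/(-6354) = sqrt(-187)*(-1/6354) = (I*sqrt(187))*(-1/6354) = -I*sqrt(187)/6354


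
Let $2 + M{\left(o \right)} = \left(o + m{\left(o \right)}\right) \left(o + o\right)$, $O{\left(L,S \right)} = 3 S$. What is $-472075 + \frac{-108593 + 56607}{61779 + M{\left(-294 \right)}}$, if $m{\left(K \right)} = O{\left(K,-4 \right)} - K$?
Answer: $- \frac{1911434733}{4049} \approx -4.7208 \cdot 10^{5}$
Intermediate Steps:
$m{\left(K \right)} = -12 - K$ ($m{\left(K \right)} = 3 \left(-4\right) - K = -12 - K$)
$M{\left(o \right)} = -2 - 24 o$ ($M{\left(o \right)} = -2 + \left(o - \left(12 + o\right)\right) \left(o + o\right) = -2 - 12 \cdot 2 o = -2 - 24 o$)
$-472075 + \frac{-108593 + 56607}{61779 + M{\left(-294 \right)}} = -472075 + \frac{-108593 + 56607}{61779 - -7054} = -472075 - \frac{51986}{61779 + \left(-2 + 7056\right)} = -472075 - \frac{51986}{61779 + 7054} = -472075 - \frac{51986}{68833} = -472075 - \frac{3058}{4049} = - \frac{1911434733}{4049}$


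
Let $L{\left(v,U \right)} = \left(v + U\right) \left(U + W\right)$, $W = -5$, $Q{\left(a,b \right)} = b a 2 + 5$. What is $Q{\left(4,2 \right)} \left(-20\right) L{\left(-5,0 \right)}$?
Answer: $-10500$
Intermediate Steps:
$Q{\left(a,b \right)} = 5 + 2 a b$ ($Q{\left(a,b \right)} = b 2 a + 5 = 2 a b + 5 = 5 + 2 a b$)
$L{\left(v,U \right)} = \left(-5 + U\right) \left(U + v\right)$ ($L{\left(v,U \right)} = \left(v + U\right) \left(U - 5\right) = \left(U + v\right) \left(-5 + U\right) = \left(-5 + U\right) \left(U + v\right)$)
$Q{\left(4,2 \right)} \left(-20\right) L{\left(-5,0 \right)} = \left(5 + 2 \cdot 4 \cdot 2\right) \left(-20\right) \left(0^{2} - 0 - -25 + 0 \left(-5\right)\right) = \left(5 + 16\right) \left(-20\right) \left(0 + 0 + 25 + 0\right) = 21 \left(-20\right) 25 = \left(-420\right) 25 = -10500$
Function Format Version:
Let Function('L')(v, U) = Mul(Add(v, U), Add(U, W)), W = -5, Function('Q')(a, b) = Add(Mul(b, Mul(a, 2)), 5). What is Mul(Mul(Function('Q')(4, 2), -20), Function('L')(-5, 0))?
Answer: -10500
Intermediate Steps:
Function('Q')(a, b) = Add(5, Mul(2, a, b)) (Function('Q')(a, b) = Add(Mul(b, Mul(2, a)), 5) = Add(Mul(2, a, b), 5) = Add(5, Mul(2, a, b)))
Function('L')(v, U) = Mul(Add(-5, U), Add(U, v)) (Function('L')(v, U) = Mul(Add(v, U), Add(U, -5)) = Mul(Add(U, v), Add(-5, U)) = Mul(Add(-5, U), Add(U, v)))
Mul(Mul(Function('Q')(4, 2), -20), Function('L')(-5, 0)) = Mul(Mul(Add(5, Mul(2, 4, 2)), -20), Add(Pow(0, 2), Mul(-5, 0), Mul(-5, -5), Mul(0, -5))) = Mul(Mul(Add(5, 16), -20), Add(0, 0, 25, 0)) = Mul(Mul(21, -20), 25) = Mul(-420, 25) = -10500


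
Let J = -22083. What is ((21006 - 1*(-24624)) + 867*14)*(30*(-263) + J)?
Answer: -1731480264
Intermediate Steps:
((21006 - 1*(-24624)) + 867*14)*(30*(-263) + J) = ((21006 - 1*(-24624)) + 867*14)*(30*(-263) - 22083) = ((21006 + 24624) + 12138)*(-7890 - 22083) = (45630 + 12138)*(-29973) = 57768*(-29973) = -1731480264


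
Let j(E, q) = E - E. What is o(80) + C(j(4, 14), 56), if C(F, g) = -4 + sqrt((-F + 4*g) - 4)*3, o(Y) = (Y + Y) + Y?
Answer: 236 + 6*sqrt(55) ≈ 280.50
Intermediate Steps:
o(Y) = 3*Y (o(Y) = 2*Y + Y = 3*Y)
j(E, q) = 0
C(F, g) = -4 + 3*sqrt(-4 - F + 4*g) (C(F, g) = -4 + sqrt(-4 - F + 4*g)*3 = -4 + 3*sqrt(-4 - F + 4*g))
o(80) + C(j(4, 14), 56) = 3*80 + (-4 + 3*sqrt(-4 - 1*0 + 4*56)) = 240 + (-4 + 3*sqrt(-4 + 0 + 224)) = 240 + (-4 + 3*sqrt(220)) = 240 + (-4 + 3*(2*sqrt(55))) = 240 + (-4 + 6*sqrt(55)) = 236 + 6*sqrt(55)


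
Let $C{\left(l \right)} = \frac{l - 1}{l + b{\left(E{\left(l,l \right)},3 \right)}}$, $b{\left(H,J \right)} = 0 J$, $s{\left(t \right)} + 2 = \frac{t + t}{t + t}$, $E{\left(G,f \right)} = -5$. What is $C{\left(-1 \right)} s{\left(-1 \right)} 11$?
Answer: $-22$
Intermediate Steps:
$s{\left(t \right)} = -1$ ($s{\left(t \right)} = -2 + \frac{t + t}{t + t} = -2 + \frac{2 t}{2 t} = -2 + 2 t \frac{1}{2 t} = -2 + 1 = -1$)
$b{\left(H,J \right)} = 0$
$C{\left(l \right)} = \frac{-1 + l}{l}$ ($C{\left(l \right)} = \frac{l - 1}{l + 0} = \frac{-1 + l}{l}$)
$C{\left(-1 \right)} s{\left(-1 \right)} 11 = \frac{-1 - 1}{-1} \left(-1\right) 11 = \left(-1\right) \left(-2\right) \left(-1\right) 11 = 2 \left(-1\right) 11 = \left(-2\right) 11 = -22$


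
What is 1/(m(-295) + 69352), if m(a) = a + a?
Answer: 1/68762 ≈ 1.4543e-5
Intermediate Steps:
m(a) = 2*a
1/(m(-295) + 69352) = 1/(2*(-295) + 69352) = 1/(-590 + 69352) = 1/68762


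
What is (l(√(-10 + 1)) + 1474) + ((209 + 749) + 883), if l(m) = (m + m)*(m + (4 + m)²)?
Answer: 3153 + 42*I ≈ 3153.0 + 42.0*I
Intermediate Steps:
l(m) = 2*m*(m + (4 + m)²) (l(m) = (2*m)*(m + (4 + m)²) = 2*m*(m + (4 + m)²))
(l(√(-10 + 1)) + 1474) + ((209 + 749) + 883) = (2*√(-10 + 1)*(√(-10 + 1) + (4 + √(-10 + 1))²) + 1474) + ((209 + 749) + 883) = (2*√(-9)*(√(-9) + (4 + √(-9))²) + 1474) + (958 + 883) = (2*(3*I)*(3*I + (4 + 3*I)²) + 1474) + 1841 = (2*(3*I)*((4 + 3*I)² + 3*I) + 1474) + 1841 = (6*I*((4 + 3*I)² + 3*I) + 1474) + 1841 = (1474 + 6*I*((4 + 3*I)² + 3*I)) + 1841 = 3315 + 6*I*((4 + 3*I)² + 3*I)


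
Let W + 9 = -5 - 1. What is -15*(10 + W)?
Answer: 75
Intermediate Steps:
W = -15 (W = -9 + (-5 - 1) = -9 - 6 = -15)
-15*(10 + W) = -15*(10 - 15) = -15*(-5) = 75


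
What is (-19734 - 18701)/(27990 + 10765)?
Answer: -7687/7751 ≈ -0.99174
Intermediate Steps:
(-19734 - 18701)/(27990 + 10765) = -38435/38755 = -38435*1/38755 = -7687/7751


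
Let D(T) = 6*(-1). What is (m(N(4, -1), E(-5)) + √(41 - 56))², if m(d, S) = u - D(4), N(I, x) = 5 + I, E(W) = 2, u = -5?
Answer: (1 + I*√15)² ≈ -14.0 + 7.746*I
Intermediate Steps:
D(T) = -6
m(d, S) = 1 (m(d, S) = -5 - 1*(-6) = -5 + 6 = 1)
(m(N(4, -1), E(-5)) + √(41 - 56))² = (1 + √(41 - 56))² = (1 + √(-15))² = (1 + I*√15)²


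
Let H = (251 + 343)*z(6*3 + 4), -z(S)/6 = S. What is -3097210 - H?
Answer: -3018802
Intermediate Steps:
z(S) = -6*S
H = -78408 (H = (251 + 343)*(-6*(6*3 + 4)) = 594*(-6*(18 + 4)) = 594*(-6*22) = 594*(-132) = -78408)
-3097210 - H = -3097210 - 1*(-78408) = -3097210 + 78408 = -3018802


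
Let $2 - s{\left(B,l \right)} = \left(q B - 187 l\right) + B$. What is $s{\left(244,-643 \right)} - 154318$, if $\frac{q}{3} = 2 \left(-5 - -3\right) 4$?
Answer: $-263089$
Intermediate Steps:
$q = -48$ ($q = 3 \cdot 2 \left(-5 - -3\right) 4 = 3 \cdot 2 \left(-5 + 3\right) 4 = 3 \cdot 2 \left(-2\right) 4 = 3 \left(\left(-4\right) 4\right) = 3 \left(-16\right) = -48$)
$s{\left(B,l \right)} = 2 + 47 B + 187 l$ ($s{\left(B,l \right)} = 2 - \left(\left(- 48 B - 187 l\right) + B\right) = 2 - \left(\left(- 187 l - 48 B\right) + B\right) = 2 - \left(- 187 l - 47 B\right) = 2 + \left(47 B + 187 l\right) = 2 + 47 B + 187 l$)
$s{\left(244,-643 \right)} - 154318 = \left(2 + 47 \cdot 244 + 187 \left(-643\right)\right) - 154318 = \left(2 + 11468 - 120241\right) - 154318 = -108771 - 154318 = -263089$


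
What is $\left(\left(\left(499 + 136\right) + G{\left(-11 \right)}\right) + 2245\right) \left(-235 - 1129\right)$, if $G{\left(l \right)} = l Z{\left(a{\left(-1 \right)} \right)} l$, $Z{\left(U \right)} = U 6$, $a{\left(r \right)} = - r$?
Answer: $-4918584$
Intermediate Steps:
$Z{\left(U \right)} = 6 U$
$G{\left(l \right)} = 6 l^{2}$ ($G{\left(l \right)} = l 6 \left(\left(-1\right) \left(-1\right)\right) l = l 6 \cdot 1 l = l 6 l = 6 l l = 6 l^{2}$)
$\left(\left(\left(499 + 136\right) + G{\left(-11 \right)}\right) + 2245\right) \left(-235 - 1129\right) = \left(\left(\left(499 + 136\right) + 6 \left(-11\right)^{2}\right) + 2245\right) \left(-235 - 1129\right) = \left(\left(635 + 6 \cdot 121\right) + 2245\right) \left(-1364\right) = \left(\left(635 + 726\right) + 2245\right) \left(-1364\right) = \left(1361 + 2245\right) \left(-1364\right) = 3606 \left(-1364\right) = -4918584$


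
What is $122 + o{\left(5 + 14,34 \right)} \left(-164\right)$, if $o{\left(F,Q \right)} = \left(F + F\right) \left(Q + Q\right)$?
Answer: $-423654$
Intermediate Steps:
$o{\left(F,Q \right)} = 4 F Q$ ($o{\left(F,Q \right)} = 2 F 2 Q = 4 F Q$)
$122 + o{\left(5 + 14,34 \right)} \left(-164\right) = 122 + 4 \left(5 + 14\right) 34 \left(-164\right) = 122 + 4 \cdot 19 \cdot 34 \left(-164\right) = 122 + 2584 \left(-164\right) = 122 - 423776 = -423654$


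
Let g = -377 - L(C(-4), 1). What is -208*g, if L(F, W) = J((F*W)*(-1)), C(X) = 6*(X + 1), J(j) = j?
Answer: 82160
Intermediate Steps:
C(X) = 6 + 6*X (C(X) = 6*(1 + X) = 6 + 6*X)
L(F, W) = -F*W (L(F, W) = (F*W)*(-1) = -F*W)
g = -395 (g = -377 - (-1)*(6 + 6*(-4)) = -377 - (-1)*(6 - 24) = -377 - (-1)*(-18) = -377 - 1*18 = -377 - 18 = -395)
-208*g = -208*(-395) = 82160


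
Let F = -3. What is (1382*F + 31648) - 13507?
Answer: 13995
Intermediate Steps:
(1382*F + 31648) - 13507 = (1382*(-3) + 31648) - 13507 = (-4146 + 31648) - 13507 = 27502 - 13507 = 13995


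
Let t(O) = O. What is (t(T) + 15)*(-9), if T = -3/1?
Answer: -108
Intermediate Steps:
T = -3 (T = -3*1 = -3)
(t(T) + 15)*(-9) = (-3 + 15)*(-9) = 12*(-9) = -108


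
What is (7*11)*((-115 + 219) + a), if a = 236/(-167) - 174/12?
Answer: 2265417/334 ≈ 6782.7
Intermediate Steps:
a = -5315/334 (a = 236*(-1/167) - 174*1/12 = -236/167 - 29/2 = -5315/334 ≈ -15.913)
(7*11)*((-115 + 219) + a) = (7*11)*((-115 + 219) - 5315/334) = 77*(104 - 5315/334) = 77*(29421/334) = 2265417/334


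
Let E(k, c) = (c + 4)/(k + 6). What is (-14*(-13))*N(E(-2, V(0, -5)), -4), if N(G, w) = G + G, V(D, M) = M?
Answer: -91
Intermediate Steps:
E(k, c) = (4 + c)/(6 + k)
N(G, w) = 2*G
(-14*(-13))*N(E(-2, V(0, -5)), -4) = (-14*(-13))*(2*((4 - 5)/(6 - 2))) = 182*(2*(-1/4)) = 182*(2*((¼)*(-1))) = 182*(2*(-¼)) = 182*(-½) = -91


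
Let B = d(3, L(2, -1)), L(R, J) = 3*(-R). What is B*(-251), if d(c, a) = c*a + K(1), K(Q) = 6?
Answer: 3012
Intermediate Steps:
L(R, J) = -3*R
d(c, a) = 6 + a*c (d(c, a) = c*a + 6 = a*c + 6 = 6 + a*c)
B = -12 (B = 6 - 3*2*3 = 6 - 6*3 = 6 - 18 = -12)
B*(-251) = -12*(-251) = 3012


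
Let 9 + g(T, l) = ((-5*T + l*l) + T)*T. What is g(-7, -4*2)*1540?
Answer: -1005620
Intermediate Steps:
g(T, l) = -9 + T*(l² - 4*T) (g(T, l) = -9 + ((-5*T + l*l) + T)*T = -9 + ((-5*T + l²) + T)*T = -9 + ((l² - 5*T) + T)*T = -9 + (l² - 4*T)*T = -9 + T*(l² - 4*T))
g(-7, -4*2)*1540 = (-9 - 4*(-7)² - 7*(-4*2)²)*1540 = (-9 - 4*49 - 7*(-8)²)*1540 = (-9 - 196 - 7*64)*1540 = (-9 - 196 - 448)*1540 = -653*1540 = -1005620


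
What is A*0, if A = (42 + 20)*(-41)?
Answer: 0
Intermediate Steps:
A = -2542 (A = 62*(-41) = -2542)
A*0 = -2542*0 = 0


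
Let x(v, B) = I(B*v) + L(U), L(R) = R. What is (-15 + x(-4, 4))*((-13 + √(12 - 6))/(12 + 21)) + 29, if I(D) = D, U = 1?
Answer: 449/11 - 10*√6/11 ≈ 38.591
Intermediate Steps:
x(v, B) = 1 + B*v (x(v, B) = B*v + 1 = 1 + B*v)
(-15 + x(-4, 4))*((-13 + √(12 - 6))/(12 + 21)) + 29 = (-15 + (1 + 4*(-4)))*((-13 + √(12 - 6))/(12 + 21)) + 29 = (-15 + (1 - 16))*((-13 + √6)/33) + 29 = (-15 - 15)*((-13 + √6)*(1/33)) + 29 = -30*(-13/33 + √6/33) + 29 = (130/11 - 10*√6/11) + 29 = 449/11 - 10*√6/11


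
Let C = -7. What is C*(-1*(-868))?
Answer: -6076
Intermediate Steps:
C*(-1*(-868)) = -(-7)*(-868) = -7*868 = -6076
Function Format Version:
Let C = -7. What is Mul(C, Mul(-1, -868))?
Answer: -6076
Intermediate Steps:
Mul(C, Mul(-1, -868)) = Mul(-7, Mul(-1, -868)) = Mul(-7, 868) = -6076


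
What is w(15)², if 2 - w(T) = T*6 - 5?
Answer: 6889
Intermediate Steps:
w(T) = 7 - 6*T (w(T) = 2 - (T*6 - 5) = 2 - (6*T - 5) = 2 - (-5 + 6*T) = 2 + (5 - 6*T) = 7 - 6*T)
w(15)² = (7 - 6*15)² = (7 - 90)² = (-83)² = 6889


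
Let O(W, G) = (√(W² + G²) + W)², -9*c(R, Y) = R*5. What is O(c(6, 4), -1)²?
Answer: (10 - √109)⁴/81 ≈ 0.00046402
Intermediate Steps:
c(R, Y) = -5*R/9 (c(R, Y) = -R*5/9 = -5*R/9)
O(W, G) = (W + √(G² + W²))² (O(W, G) = (√(G² + W²) + W)² = (W + √(G² + W²))²)
O(c(6, 4), -1)² = ((-5/9*6 + √((-1)² + (-5/9*6)²))²)² = ((-10/3 + √(1 + (-10/3)²))²)² = ((-10/3 + √(1 + 100/9))²)² = ((-10/3 + √(109/9))²)² = ((-10/3 + √109/3)²)² = (-10/3 + √109/3)⁴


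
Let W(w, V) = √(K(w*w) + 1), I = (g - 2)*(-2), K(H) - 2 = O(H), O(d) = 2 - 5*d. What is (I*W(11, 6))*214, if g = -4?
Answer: 25680*I*√6 ≈ 62903.0*I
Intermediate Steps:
K(H) = 4 - 5*H (K(H) = 2 + (2 - 5*H) = 4 - 5*H)
I = 12 (I = (-4 - 2)*(-2) = -6*(-2) = 12)
W(w, V) = √(5 - 5*w²) (W(w, V) = √((4 - 5*w*w) + 1) = √((4 - 5*w²) + 1) = √(5 - 5*w²))
(I*W(11, 6))*214 = (12*√(5 - 5*11²))*214 = (12*√(5 - 5*121))*214 = (12*√(5 - 605))*214 = (12*√(-600))*214 = (12*(10*I*√6))*214 = (120*I*√6)*214 = 25680*I*√6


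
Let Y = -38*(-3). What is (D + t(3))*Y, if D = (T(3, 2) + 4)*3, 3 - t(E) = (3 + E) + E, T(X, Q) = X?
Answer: 1710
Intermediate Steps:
t(E) = -2*E (t(E) = 3 - ((3 + E) + E) = 3 - (3 + 2*E) = 3 + (-3 - 2*E) = -2*E)
Y = 114
D = 21 (D = (3 + 4)*3 = 7*3 = 21)
(D + t(3))*Y = (21 - 2*3)*114 = (21 - 6)*114 = 15*114 = 1710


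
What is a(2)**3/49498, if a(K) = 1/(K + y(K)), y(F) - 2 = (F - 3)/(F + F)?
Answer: 32/83527875 ≈ 3.8311e-7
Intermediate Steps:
y(F) = 2 + (-3 + F)/(2*F) (y(F) = 2 + (F - 3)/(F + F) = 2 + (-3 + F)/((2*F)) = 2 + (-3 + F)*(1/(2*F)) = 2 + (-3 + F)/(2*F))
a(K) = 1/(K + (-3 + 5*K)/(2*K))
a(2)**3/49498 = (2*2/(-3 + 2*2**2 + 5*2))**3/49498 = (2*2/(-3 + 2*4 + 10))**3*(1/49498) = (2*2/(-3 + 8 + 10))**3*(1/49498) = (2*2/15)**3*(1/49498) = (2*2*(1/15))**3*(1/49498) = (4/15)**3*(1/49498) = (64/3375)*(1/49498) = 32/83527875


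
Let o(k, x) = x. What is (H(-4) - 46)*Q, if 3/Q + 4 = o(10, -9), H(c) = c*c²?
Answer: 330/13 ≈ 25.385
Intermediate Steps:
H(c) = c³
Q = -3/13 (Q = 3/(-4 - 9) = 3/(-13) = 3*(-1/13) = -3/13 ≈ -0.23077)
(H(-4) - 46)*Q = ((-4)³ - 46)*(-3/13) = (-64 - 46)*(-3/13) = -110*(-3/13) = 330/13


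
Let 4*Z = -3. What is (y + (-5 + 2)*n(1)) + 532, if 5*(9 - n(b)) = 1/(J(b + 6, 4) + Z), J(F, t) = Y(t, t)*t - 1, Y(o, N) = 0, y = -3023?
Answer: -88142/35 ≈ -2518.3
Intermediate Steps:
Z = -¾ (Z = (¼)*(-3) = -¾ ≈ -0.75000)
J(F, t) = -1 (J(F, t) = 0*t - 1 = 0 - 1 = -1)
n(b) = 319/35 (n(b) = 9 - 1/(5*(-1 - ¾)) = 9 - 1/(5*(-7/4)) = 9 - ⅕*(-4/7) = 9 + 4/35 = 319/35)
(y + (-5 + 2)*n(1)) + 532 = (-3023 + (-5 + 2)*(319/35)) + 532 = (-3023 - 3*319/35) + 532 = (-3023 - 957/35) + 532 = -106762/35 + 532 = -88142/35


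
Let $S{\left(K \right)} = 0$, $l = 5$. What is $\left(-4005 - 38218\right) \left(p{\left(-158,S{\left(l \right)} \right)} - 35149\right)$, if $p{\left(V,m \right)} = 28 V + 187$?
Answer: $1662995078$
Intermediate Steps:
$p{\left(V,m \right)} = 187 + 28 V$
$\left(-4005 - 38218\right) \left(p{\left(-158,S{\left(l \right)} \right)} - 35149\right) = \left(-4005 - 38218\right) \left(\left(187 + 28 \left(-158\right)\right) - 35149\right) = - 42223 \left(\left(187 - 4424\right) - 35149\right) = - 42223 \left(-4237 - 35149\right) = \left(-42223\right) \left(-39386\right) = 1662995078$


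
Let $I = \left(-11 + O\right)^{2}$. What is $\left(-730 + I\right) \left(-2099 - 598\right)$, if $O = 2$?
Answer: $1750353$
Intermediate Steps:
$I = 81$ ($I = \left(-11 + 2\right)^{2} = \left(-9\right)^{2} = 81$)
$\left(-730 + I\right) \left(-2099 - 598\right) = \left(-730 + 81\right) \left(-2099 - 598\right) = \left(-649\right) \left(-2697\right) = 1750353$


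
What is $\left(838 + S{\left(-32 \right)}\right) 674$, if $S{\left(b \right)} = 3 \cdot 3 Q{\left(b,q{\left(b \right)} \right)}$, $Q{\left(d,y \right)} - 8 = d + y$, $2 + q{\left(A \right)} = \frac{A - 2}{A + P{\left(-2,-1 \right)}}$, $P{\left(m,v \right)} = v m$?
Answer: $\frac{2069854}{5} \approx 4.1397 \cdot 10^{5}$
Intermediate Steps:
$P{\left(m,v \right)} = m v$
$q{\left(A \right)} = -2 + \frac{-2 + A}{2 + A}$ ($q{\left(A \right)} = -2 + \frac{A - 2}{A - -2} = -2 + \frac{-2 + A}{A + 2} = -2 + \frac{-2 + A}{2 + A}$)
$Q{\left(d,y \right)} = 8 + d + y$ ($Q{\left(d,y \right)} = 8 + \left(d + y\right) = 8 + d + y$)
$S{\left(b \right)} = 72 + 9 b + \frac{9 \left(-6 - b\right)}{2 + b}$ ($S{\left(b \right)} = 3 \cdot 3 \left(8 + b + \frac{-6 - b}{2 + b}\right) = 9 \left(8 + b + \frac{-6 - b}{2 + b}\right) = 72 + 9 b + \frac{9 \left(-6 - b\right)}{2 + b}$)
$\left(838 + S{\left(-32 \right)}\right) 674 = \left(838 + \frac{9 \left(10 + \left(-32\right)^{2} + 9 \left(-32\right)\right)}{2 - 32}\right) 674 = \left(838 + \frac{9 \left(10 + 1024 - 288\right)}{-30}\right) 674 = \left(838 + 9 \left(- \frac{1}{30}\right) 746\right) 674 = \left(838 - \frac{1119}{5}\right) 674 = \frac{3071}{5} \cdot 674 = \frac{2069854}{5}$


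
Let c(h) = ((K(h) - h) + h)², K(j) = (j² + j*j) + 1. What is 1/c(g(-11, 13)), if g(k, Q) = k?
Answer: 1/59049 ≈ 1.6935e-5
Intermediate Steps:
K(j) = 1 + 2*j² (K(j) = (j² + j²) + 1 = 2*j² + 1 = 1 + 2*j²)
c(h) = (1 + 2*h²)² (c(h) = (((1 + 2*h²) - h) + h)² = ((1 - h + 2*h²) + h)² = (1 + 2*h²)²)
1/c(g(-11, 13)) = 1/((1 + 2*(-11)²)²) = 1/((1 + 2*121)²) = 1/((1 + 242)²) = 1/(243²) = 1/59049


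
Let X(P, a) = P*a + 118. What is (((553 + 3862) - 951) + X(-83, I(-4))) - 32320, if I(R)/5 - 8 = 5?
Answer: -34133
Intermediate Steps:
I(R) = 65 (I(R) = 40 + 5*5 = 40 + 25 = 65)
X(P, a) = 118 + P*a
(((553 + 3862) - 951) + X(-83, I(-4))) - 32320 = (((553 + 3862) - 951) + (118 - 83*65)) - 32320 = ((4415 - 951) + (118 - 5395)) - 32320 = (3464 - 5277) - 32320 = -1813 - 32320 = -34133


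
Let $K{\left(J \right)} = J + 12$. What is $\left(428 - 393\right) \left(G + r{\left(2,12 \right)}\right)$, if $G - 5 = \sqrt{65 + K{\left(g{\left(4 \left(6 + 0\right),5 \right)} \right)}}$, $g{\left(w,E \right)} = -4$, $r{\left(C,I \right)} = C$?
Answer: $245 + 35 \sqrt{73} \approx 544.04$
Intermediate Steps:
$K{\left(J \right)} = 12 + J$
$G = 5 + \sqrt{73}$ ($G = 5 + \sqrt{65 + \left(12 - 4\right)} = 5 + \sqrt{65 + 8} = 5 + \sqrt{73} \approx 13.544$)
$\left(428 - 393\right) \left(G + r{\left(2,12 \right)}\right) = \left(428 - 393\right) \left(\left(5 + \sqrt{73}\right) + 2\right) = 35 \left(7 + \sqrt{73}\right) = 245 + 35 \sqrt{73}$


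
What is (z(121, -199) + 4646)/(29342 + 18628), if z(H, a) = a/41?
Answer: 21143/218530 ≈ 0.096751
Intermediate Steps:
z(H, a) = a/41 (z(H, a) = a*(1/41) = a/41)
(z(121, -199) + 4646)/(29342 + 18628) = ((1/41)*(-199) + 4646)/(29342 + 18628) = (-199/41 + 4646)/47970 = (190287/41)*(1/47970) = 21143/218530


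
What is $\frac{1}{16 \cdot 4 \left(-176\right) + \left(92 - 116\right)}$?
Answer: $- \frac{1}{11288} \approx -8.859 \cdot 10^{-5}$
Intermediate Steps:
$\frac{1}{16 \cdot 4 \left(-176\right) + \left(92 - 116\right)} = \frac{1}{64 \left(-176\right) + \left(92 - 116\right)} = \frac{1}{-11264 - 24} = \frac{1}{-11288} = - \frac{1}{11288}$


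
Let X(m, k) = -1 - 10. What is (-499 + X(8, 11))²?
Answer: 260100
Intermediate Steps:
X(m, k) = -11
(-499 + X(8, 11))² = (-499 - 11)² = (-510)² = 260100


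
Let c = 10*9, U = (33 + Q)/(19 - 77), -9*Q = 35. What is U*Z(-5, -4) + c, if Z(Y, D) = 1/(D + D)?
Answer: 188051/2088 ≈ 90.063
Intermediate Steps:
Q = -35/9 (Q = -⅑*35 = -35/9 ≈ -3.8889)
Z(Y, D) = 1/(2*D)
U = -131/261 (U = (33 - 35/9)/(19 - 77) = (262/9)/(-58) = (262/9)*(-1/58) = -131/261 ≈ -0.50192)
c = 90
U*Z(-5, -4) + c = -131/(522*(-4)) + 90 = -131*(-1)/(522*4) + 90 = -131/261*(-⅛) + 90 = 131/2088 + 90 = 188051/2088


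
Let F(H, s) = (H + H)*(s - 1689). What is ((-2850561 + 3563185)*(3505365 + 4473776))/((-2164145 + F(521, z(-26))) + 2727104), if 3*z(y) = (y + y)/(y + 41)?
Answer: -255875731919280/53918239 ≈ -4.7456e+6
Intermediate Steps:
z(y) = 2*y/(3*(41 + y)) (z(y) = ((y + y)/(y + 41))/3 = ((2*y)/(41 + y))/3 = (2*y/(41 + y))/3 = 2*y/(3*(41 + y)))
F(H, s) = 2*H*(-1689 + s) (F(H, s) = (2*H)*(-1689 + s) = 2*H*(-1689 + s))
((-2850561 + 3563185)*(3505365 + 4473776))/((-2164145 + F(521, z(-26))) + 2727104) = ((-2850561 + 3563185)*(3505365 + 4473776))/((-2164145 + 2*521*(-1689 + (⅔)*(-26)/(41 - 26))) + 2727104) = (712624*7979141)/((-2164145 + 2*521*(-1689 + (⅔)*(-26)/15)) + 2727104) = 5686127375984/((-2164145 + 2*521*(-1689 + (⅔)*(-26)*(1/15))) + 2727104) = 5686127375984/((-2164145 + 2*521*(-1689 - 52/45)) + 2727104) = 5686127375984/((-2164145 + 2*521*(-76057/45)) + 2727104) = 5686127375984/((-2164145 - 79251394/45) + 2727104) = 5686127375984/(-176637919/45 + 2727104) = 5686127375984/(-53918239/45) = 5686127375984*(-45/53918239) = -255875731919280/53918239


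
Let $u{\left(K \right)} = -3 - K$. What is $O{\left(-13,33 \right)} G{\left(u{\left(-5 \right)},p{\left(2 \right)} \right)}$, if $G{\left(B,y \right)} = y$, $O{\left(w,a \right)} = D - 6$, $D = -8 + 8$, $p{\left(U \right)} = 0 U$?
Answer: $0$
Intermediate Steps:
$p{\left(U \right)} = 0$
$D = 0$
$O{\left(w,a \right)} = -6$ ($O{\left(w,a \right)} = 0 - 6 = -6$)
$O{\left(-13,33 \right)} G{\left(u{\left(-5 \right)},p{\left(2 \right)} \right)} = \left(-6\right) 0 = 0$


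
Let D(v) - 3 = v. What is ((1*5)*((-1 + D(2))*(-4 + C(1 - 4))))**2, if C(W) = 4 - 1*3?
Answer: 3600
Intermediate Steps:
D(v) = 3 + v
C(W) = 1 (C(W) = 4 - 3 = 1)
((1*5)*((-1 + D(2))*(-4 + C(1 - 4))))**2 = ((1*5)*((-1 + (3 + 2))*(-4 + 1)))**2 = (5*((-1 + 5)*(-3)))**2 = (5*(4*(-3)))**2 = (5*(-12))**2 = (-60)**2 = 3600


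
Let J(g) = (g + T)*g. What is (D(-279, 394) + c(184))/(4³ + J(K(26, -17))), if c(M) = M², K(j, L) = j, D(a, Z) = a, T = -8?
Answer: 33577/532 ≈ 63.115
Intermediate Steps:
J(g) = g*(-8 + g) (J(g) = (g - 8)*g = (-8 + g)*g = g*(-8 + g))
(D(-279, 394) + c(184))/(4³ + J(K(26, -17))) = (-279 + 184²)/(4³ + 26*(-8 + 26)) = (-279 + 33856)/(64 + 26*18) = 33577/(64 + 468) = 33577/532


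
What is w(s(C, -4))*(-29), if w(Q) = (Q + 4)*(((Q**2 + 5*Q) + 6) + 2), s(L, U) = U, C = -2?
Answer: 0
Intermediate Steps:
w(Q) = (4 + Q)*(8 + Q**2 + 5*Q) (w(Q) = (4 + Q)*((6 + Q**2 + 5*Q) + 2) = (4 + Q)*(8 + Q**2 + 5*Q))
w(s(C, -4))*(-29) = (32 + (-4)**3 + 9*(-4)**2 + 28*(-4))*(-29) = (32 - 64 + 9*16 - 112)*(-29) = (32 - 64 + 144 - 112)*(-29) = 0*(-29) = 0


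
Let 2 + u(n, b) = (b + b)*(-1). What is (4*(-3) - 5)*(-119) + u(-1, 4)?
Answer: 2013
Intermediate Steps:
u(n, b) = -2 - 2*b (u(n, b) = -2 + (b + b)*(-1) = -2 + (2*b)*(-1) = -2 - 2*b)
(4*(-3) - 5)*(-119) + u(-1, 4) = (4*(-3) - 5)*(-119) + (-2 - 2*4) = (-12 - 5)*(-119) + (-2 - 8) = -17*(-119) - 10 = 2023 - 10 = 2013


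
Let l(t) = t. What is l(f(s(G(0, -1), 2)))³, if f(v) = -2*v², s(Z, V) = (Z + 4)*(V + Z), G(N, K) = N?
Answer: -2097152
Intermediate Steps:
s(Z, V) = (4 + Z)*(V + Z)
l(f(s(G(0, -1), 2)))³ = (-2*(0² + 4*2 + 4*0 + 2*0)²)³ = (-2*(0 + 8 + 0 + 0)²)³ = (-2*8²)³ = (-2*64)³ = (-128)³ = -2097152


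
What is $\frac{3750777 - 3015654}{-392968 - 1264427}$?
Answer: $- \frac{245041}{552465} \approx -0.44354$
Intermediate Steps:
$\frac{3750777 - 3015654}{-392968 - 1264427} = \frac{735123}{-1657395} = 735123 \left(- \frac{1}{1657395}\right) = - \frac{245041}{552465}$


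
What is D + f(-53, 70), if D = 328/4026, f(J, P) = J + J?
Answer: -213214/2013 ≈ -105.92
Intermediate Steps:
f(J, P) = 2*J
D = 164/2013 (D = 328*(1/4026) = 164/2013 ≈ 0.081470)
D + f(-53, 70) = 164/2013 + 2*(-53) = 164/2013 - 106 = -213214/2013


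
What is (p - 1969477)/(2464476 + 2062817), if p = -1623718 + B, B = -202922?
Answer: -3796117/4527293 ≈ -0.83850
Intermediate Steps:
p = -1826640 (p = -1623718 - 202922 = -1826640)
(p - 1969477)/(2464476 + 2062817) = (-1826640 - 1969477)/(2464476 + 2062817) = -3796117/4527293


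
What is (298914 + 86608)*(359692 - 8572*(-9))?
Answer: 168411430480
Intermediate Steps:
(298914 + 86608)*(359692 - 8572*(-9)) = 385522*(359692 + 77148) = 385522*436840 = 168411430480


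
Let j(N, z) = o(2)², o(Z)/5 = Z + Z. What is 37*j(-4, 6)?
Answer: 14800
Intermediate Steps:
o(Z) = 10*Z (o(Z) = 5*(Z + Z) = 5*(2*Z) = 10*Z)
j(N, z) = 400 (j(N, z) = (10*2)² = 20² = 400)
37*j(-4, 6) = 37*400 = 14800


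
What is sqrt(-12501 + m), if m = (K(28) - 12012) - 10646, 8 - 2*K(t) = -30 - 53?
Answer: 153*I*sqrt(6)/2 ≈ 187.39*I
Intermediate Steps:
K(t) = 91/2 (K(t) = 4 - (-30 - 53)/2 = 4 - 1/2*(-83) = 4 + 83/2 = 91/2)
m = -45225/2 (m = (91/2 - 12012) - 10646 = -23933/2 - 10646 = -45225/2 ≈ -22613.)
sqrt(-12501 + m) = sqrt(-12501 - 45225/2) = sqrt(-70227/2) = 153*I*sqrt(6)/2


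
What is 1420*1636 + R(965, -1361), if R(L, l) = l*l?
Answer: 4175441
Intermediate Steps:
R(L, l) = l²
1420*1636 + R(965, -1361) = 1420*1636 + (-1361)² = 2323120 + 1852321 = 4175441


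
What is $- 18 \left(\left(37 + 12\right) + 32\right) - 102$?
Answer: $-1560$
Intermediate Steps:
$- 18 \left(\left(37 + 12\right) + 32\right) - 102 = - 18 \left(49 + 32\right) - 102 = \left(-18\right) 81 - 102 = -1458 - 102 = -1560$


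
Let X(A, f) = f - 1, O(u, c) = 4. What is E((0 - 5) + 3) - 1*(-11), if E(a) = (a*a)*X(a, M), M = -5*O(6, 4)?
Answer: -73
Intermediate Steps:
M = -20 (M = -5*4 = -20)
X(A, f) = -1 + f
E(a) = -21*a² (E(a) = (a*a)*(-1 - 20) = a²*(-21) = -21*a²)
E((0 - 5) + 3) - 1*(-11) = -21*((0 - 5) + 3)² - 1*(-11) = -21*(-5 + 3)² + 11 = -21*(-2)² + 11 = -21*4 + 11 = -84 + 11 = -73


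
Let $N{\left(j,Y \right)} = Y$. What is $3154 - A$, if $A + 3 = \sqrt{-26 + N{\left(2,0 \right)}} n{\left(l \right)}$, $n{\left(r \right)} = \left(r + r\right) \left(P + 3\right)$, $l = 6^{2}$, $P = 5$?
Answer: $3157 - 576 i \sqrt{26} \approx 3157.0 - 2937.0 i$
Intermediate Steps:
$l = 36$
$n{\left(r \right)} = 16 r$ ($n{\left(r \right)} = \left(r + r\right) \left(5 + 3\right) = 2 r 8 = 16 r$)
$A = -3 + 576 i \sqrt{26}$ ($A = -3 + \sqrt{-26 + 0} \cdot 16 \cdot 36 = -3 + \sqrt{-26} \cdot 576 = -3 + i \sqrt{26} \cdot 576 = -3 + 576 i \sqrt{26} \approx -3.0 + 2937.0 i$)
$3154 - A = 3154 - \left(-3 + 576 i \sqrt{26}\right) = 3154 + \left(3 - 576 i \sqrt{26}\right) = 3157 - 576 i \sqrt{26}$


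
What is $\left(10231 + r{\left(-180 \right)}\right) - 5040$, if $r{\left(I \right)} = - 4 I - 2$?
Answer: $5909$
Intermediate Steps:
$r{\left(I \right)} = -2 - 4 I$
$\left(10231 + r{\left(-180 \right)}\right) - 5040 = \left(10231 - -718\right) - 5040 = \left(10231 + \left(-2 + 720\right)\right) - 5040 = \left(10231 + 718\right) - 5040 = 10949 - 5040 = 5909$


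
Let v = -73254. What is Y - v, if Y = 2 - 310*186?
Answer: 15596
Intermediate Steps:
Y = -57658 (Y = 2 - 57660 = -57658)
Y - v = -57658 - 1*(-73254) = -57658 + 73254 = 15596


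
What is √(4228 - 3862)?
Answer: √366 ≈ 19.131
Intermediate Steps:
√(4228 - 3862) = √366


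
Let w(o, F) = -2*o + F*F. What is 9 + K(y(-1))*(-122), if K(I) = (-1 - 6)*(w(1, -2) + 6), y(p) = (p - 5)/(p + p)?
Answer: 6841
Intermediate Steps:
w(o, F) = F**2 - 2*o (w(o, F) = -2*o + F**2 = F**2 - 2*o)
y(p) = (-5 + p)/(2*p) (y(p) = (-5 + p)/((2*p)) = (-5 + p)*(1/(2*p)) = (-5 + p)/(2*p))
K(I) = -56 (K(I) = (-1 - 6)*(((-2)**2 - 2*1) + 6) = -7*((4 - 2) + 6) = -7*(2 + 6) = -7*8 = -56)
9 + K(y(-1))*(-122) = 9 - 56*(-122) = 9 + 6832 = 6841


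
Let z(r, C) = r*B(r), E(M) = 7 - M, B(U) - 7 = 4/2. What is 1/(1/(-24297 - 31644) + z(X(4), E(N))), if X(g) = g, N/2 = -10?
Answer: 55941/2013875 ≈ 0.027778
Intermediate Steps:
N = -20 (N = 2*(-10) = -20)
B(U) = 9 (B(U) = 7 + 4/2 = 7 + 4*(½) = 7 + 2 = 9)
z(r, C) = 9*r (z(r, C) = r*9 = 9*r)
1/(1/(-24297 - 31644) + z(X(4), E(N))) = 1/(1/(-24297 - 31644) + 9*4) = 1/(1/(-55941) + 36) = 1/(-1/55941 + 36) = 1/(2013875/55941) = 55941/2013875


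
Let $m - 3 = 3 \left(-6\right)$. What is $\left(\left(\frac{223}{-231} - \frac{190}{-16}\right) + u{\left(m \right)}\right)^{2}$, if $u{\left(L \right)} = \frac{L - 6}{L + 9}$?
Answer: $\frac{709103641}{3415104} \approx 207.64$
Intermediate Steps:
$m = -15$ ($m = 3 + 3 \left(-6\right) = 3 - 18 = -15$)
$u{\left(L \right)} = \frac{-6 + L}{9 + L}$
$\left(\left(\frac{223}{-231} - \frac{190}{-16}\right) + u{\left(m \right)}\right)^{2} = \left(\left(\frac{223}{-231} - \frac{190}{-16}\right) + \frac{-6 - 15}{9 - 15}\right)^{2} = \left(\left(223 \left(- \frac{1}{231}\right) - - \frac{95}{8}\right) + \frac{1}{-6} \left(-21\right)\right)^{2} = \left(\left(- \frac{223}{231} + \frac{95}{8}\right) - - \frac{7}{2}\right)^{2} = \left(\frac{20161}{1848} + \frac{7}{2}\right)^{2} = \left(\frac{26629}{1848}\right)^{2} = \frac{709103641}{3415104}$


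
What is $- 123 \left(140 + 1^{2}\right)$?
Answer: $-17343$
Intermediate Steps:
$- 123 \left(140 + 1^{2}\right) = - 123 \left(140 + 1\right) = \left(-123\right) 141 = -17343$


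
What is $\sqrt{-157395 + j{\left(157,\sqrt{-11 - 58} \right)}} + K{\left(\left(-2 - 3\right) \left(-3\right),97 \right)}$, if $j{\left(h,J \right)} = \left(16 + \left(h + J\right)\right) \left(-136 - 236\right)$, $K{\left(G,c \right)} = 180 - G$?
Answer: $165 + \sqrt{-221751 - 372 i \sqrt{69}} \approx 168.28 - 470.92 i$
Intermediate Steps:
$j{\left(h,J \right)} = -5952 - 372 J - 372 h$ ($j{\left(h,J \right)} = \left(16 + \left(J + h\right)\right) \left(-372\right) = \left(16 + J + h\right) \left(-372\right) = -5952 - 372 J - 372 h$)
$\sqrt{-157395 + j{\left(157,\sqrt{-11 - 58} \right)}} + K{\left(\left(-2 - 3\right) \left(-3\right),97 \right)} = \sqrt{-157395 - \left(64356 + 372 \sqrt{-11 - 58}\right)} + \left(180 - \left(-2 - 3\right) \left(-3\right)\right) = \sqrt{-157395 - \left(64356 + 372 i \sqrt{69}\right)} + \left(180 - \left(-5\right) \left(-3\right)\right) = \sqrt{-157395 - \left(64356 + 372 i \sqrt{69}\right)} + \left(180 - 15\right) = \sqrt{-157395 - \left(64356 + 372 i \sqrt{69}\right)} + 165 = \sqrt{-221751 - 372 i \sqrt{69}} + 165 = 165 + \sqrt{-221751 - 372 i \sqrt{69}}$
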